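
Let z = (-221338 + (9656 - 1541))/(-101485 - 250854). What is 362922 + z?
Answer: 127871787781/352339 ≈ 3.6292e+5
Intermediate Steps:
z = 213223/352339 (z = (-221338 + 8115)/(-352339) = -213223*(-1/352339) = 213223/352339 ≈ 0.60516)
362922 + z = 362922 + 213223/352339 = 127871787781/352339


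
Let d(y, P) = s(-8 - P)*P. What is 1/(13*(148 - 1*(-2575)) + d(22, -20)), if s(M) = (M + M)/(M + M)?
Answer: 1/35379 ≈ 2.8265e-5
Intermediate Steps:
s(M) = 1 (s(M) = (2*M)/((2*M)) = (2*M)*(1/(2*M)) = 1)
d(y, P) = P (d(y, P) = 1*P = P)
1/(13*(148 - 1*(-2575)) + d(22, -20)) = 1/(13*(148 - 1*(-2575)) - 20) = 1/(13*(148 + 2575) - 20) = 1/(13*2723 - 20) = 1/(35399 - 20) = 1/35379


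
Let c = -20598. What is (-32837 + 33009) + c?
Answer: -20426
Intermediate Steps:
(-32837 + 33009) + c = (-32837 + 33009) - 20598 = 172 - 20598 = -20426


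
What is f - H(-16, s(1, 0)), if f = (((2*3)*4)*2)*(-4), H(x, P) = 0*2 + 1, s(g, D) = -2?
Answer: -193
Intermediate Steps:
H(x, P) = 1 (H(x, P) = 0 + 1 = 1)
f = -192 (f = ((6*4)*2)*(-4) = (24*2)*(-4) = 48*(-4) = -192)
f - H(-16, s(1, 0)) = -192 - 1*1 = -192 - 1 = -193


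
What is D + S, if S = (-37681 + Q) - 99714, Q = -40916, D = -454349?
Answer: -632660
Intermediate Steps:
S = -178311 (S = (-37681 - 40916) - 99714 = -78597 - 99714 = -178311)
D + S = -454349 - 178311 = -632660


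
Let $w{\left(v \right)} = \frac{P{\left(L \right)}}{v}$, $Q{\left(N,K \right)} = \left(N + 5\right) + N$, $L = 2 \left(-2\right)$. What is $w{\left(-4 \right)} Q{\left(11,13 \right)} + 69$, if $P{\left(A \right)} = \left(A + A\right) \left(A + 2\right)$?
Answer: $-39$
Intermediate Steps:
$L = -4$
$P{\left(A \right)} = 2 A \left(2 + A\right)$
$Q{\left(N,K \right)} = 5 + 2 N$ ($Q{\left(N,K \right)} = \left(5 + N\right) + N = 5 + 2 N$)
$w{\left(v \right)} = \frac{16}{v}$ ($w{\left(v \right)} = \frac{2 \left(-4\right) \left(2 - 4\right)}{v} = \frac{2 \left(-4\right) \left(-2\right)}{v} = \frac{16}{v}$)
$w{\left(-4 \right)} Q{\left(11,13 \right)} + 69 = \frac{16}{-4} \left(5 + 2 \cdot 11\right) + 69 = 16 \left(- \frac{1}{4}\right) \left(5 + 22\right) + 69 = \left(-4\right) 27 + 69 = -108 + 69 = -39$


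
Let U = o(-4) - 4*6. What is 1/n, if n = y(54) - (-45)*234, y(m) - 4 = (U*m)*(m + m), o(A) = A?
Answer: -1/152762 ≈ -6.5461e-6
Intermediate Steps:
U = -28 (U = -4 - 4*6 = -4 - 24 = -28)
y(m) = 4 - 56*m² (y(m) = 4 + (-28*m)*(m + m) = 4 + (-28*m)*(2*m) = 4 - 56*m²)
n = -152762 (n = (4 - 56*54²) - (-45)*234 = (4 - 56*2916) - 1*(-10530) = (4 - 163296) + 10530 = -163292 + 10530 = -152762)
1/n = 1/(-152762) = -1/152762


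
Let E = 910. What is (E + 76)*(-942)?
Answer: -928812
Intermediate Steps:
(E + 76)*(-942) = (910 + 76)*(-942) = 986*(-942) = -928812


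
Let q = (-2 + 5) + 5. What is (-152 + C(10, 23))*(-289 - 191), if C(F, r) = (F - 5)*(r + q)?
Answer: -1440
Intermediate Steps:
q = 8 (q = 3 + 5 = 8)
C(F, r) = (-5 + F)*(8 + r) (C(F, r) = (F - 5)*(r + 8) = (-5 + F)*(8 + r))
(-152 + C(10, 23))*(-289 - 191) = (-152 + (-40 - 5*23 + 8*10 + 10*23))*(-289 - 191) = (-152 + (-40 - 115 + 80 + 230))*(-480) = (-152 + 155)*(-480) = 3*(-480) = -1440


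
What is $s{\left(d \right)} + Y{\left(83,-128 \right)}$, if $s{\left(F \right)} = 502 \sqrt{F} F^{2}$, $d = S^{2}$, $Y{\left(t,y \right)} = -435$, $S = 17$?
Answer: $712767779$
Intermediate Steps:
$d = 289$ ($d = 17^{2} = 289$)
$s{\left(F \right)} = 502 F^{\frac{5}{2}}$
$s{\left(d \right)} + Y{\left(83,-128 \right)} = 502 \cdot 289^{\frac{5}{2}} - 435 = 502 \cdot 1419857 - 435 = 712768214 - 435 = 712767779$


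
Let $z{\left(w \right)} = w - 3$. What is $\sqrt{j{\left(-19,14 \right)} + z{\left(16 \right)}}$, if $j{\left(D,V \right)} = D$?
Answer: $i \sqrt{6} \approx 2.4495 i$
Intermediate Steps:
$z{\left(w \right)} = -3 + w$ ($z{\left(w \right)} = w - 3 = -3 + w$)
$\sqrt{j{\left(-19,14 \right)} + z{\left(16 \right)}} = \sqrt{-19 + \left(-3 + 16\right)} = \sqrt{-19 + 13} = \sqrt{-6} = i \sqrt{6}$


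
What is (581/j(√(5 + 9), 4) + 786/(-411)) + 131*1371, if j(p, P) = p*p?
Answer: 49221521/274 ≈ 1.7964e+5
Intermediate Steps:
j(p, P) = p²
(581/j(√(5 + 9), 4) + 786/(-411)) + 131*1371 = (581/((√(5 + 9))²) + 786/(-411)) + 131*1371 = (581/((√14)²) + 786*(-1/411)) + 179601 = (581/14 - 262/137) + 179601 = (581*(1/14) - 262/137) + 179601 = (83/2 - 262/137) + 179601 = 10847/274 + 179601 = 49221521/274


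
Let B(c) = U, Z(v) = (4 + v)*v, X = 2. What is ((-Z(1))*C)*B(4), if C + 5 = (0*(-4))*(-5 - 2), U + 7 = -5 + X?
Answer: -250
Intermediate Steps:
Z(v) = v*(4 + v)
U = -10 (U = -7 + (-5 + 2) = -7 - 3 = -10)
B(c) = -10
C = -5 (C = -5 + (0*(-4))*(-5 - 2) = -5 + 0*(-7) = -5 + 0 = -5)
((-Z(1))*C)*B(4) = (-(4 + 1)*(-5))*(-10) = (-5*(-5))*(-10) = (-1*5*(-5))*(-10) = -5*(-5)*(-10) = 25*(-10) = -250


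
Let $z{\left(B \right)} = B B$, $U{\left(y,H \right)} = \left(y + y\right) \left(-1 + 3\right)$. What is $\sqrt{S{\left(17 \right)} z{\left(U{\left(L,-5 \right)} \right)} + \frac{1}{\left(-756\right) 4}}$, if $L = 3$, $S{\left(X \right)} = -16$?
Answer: $\frac{i \sqrt{146313237}}{252} \approx 48.0 i$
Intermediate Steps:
$U{\left(y,H \right)} = 4 y$ ($U{\left(y,H \right)} = 2 y 2 = 4 y$)
$z{\left(B \right)} = B^{2}$
$\sqrt{S{\left(17 \right)} z{\left(U{\left(L,-5 \right)} \right)} + \frac{1}{\left(-756\right) 4}} = \sqrt{- 16 \left(4 \cdot 3\right)^{2} + \frac{1}{\left(-756\right) 4}} = \sqrt{- 16 \cdot 12^{2} + \frac{1}{-3024}} = \sqrt{\left(-16\right) 144 - \frac{1}{3024}} = \sqrt{-2304 - \frac{1}{3024}} = \sqrt{- \frac{6967297}{3024}} = \frac{i \sqrt{146313237}}{252}$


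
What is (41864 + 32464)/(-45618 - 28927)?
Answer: -74328/74545 ≈ -0.99709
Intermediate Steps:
(41864 + 32464)/(-45618 - 28927) = 74328/(-74545) = 74328*(-1/74545) = -74328/74545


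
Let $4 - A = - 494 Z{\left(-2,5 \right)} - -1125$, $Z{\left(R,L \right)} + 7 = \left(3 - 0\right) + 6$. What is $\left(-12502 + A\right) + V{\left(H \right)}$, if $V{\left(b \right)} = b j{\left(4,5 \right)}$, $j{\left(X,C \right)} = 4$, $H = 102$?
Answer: $-12227$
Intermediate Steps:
$Z{\left(R,L \right)} = 2$ ($Z{\left(R,L \right)} = -7 + \left(\left(3 - 0\right) + 6\right) = -7 + \left(\left(3 + 0\right) + 6\right) = -7 + \left(3 + 6\right) = -7 + 9 = 2$)
$V{\left(b \right)} = 4 b$ ($V{\left(b \right)} = b 4 = 4 b$)
$A = -133$ ($A = 4 - \left(\left(-494\right) 2 - -1125\right) = 4 - \left(-988 + 1125\right) = 4 - 137 = -133$)
$\left(-12502 + A\right) + V{\left(H \right)} = \left(-12502 - 133\right) + 4 \cdot 102 = -12635 + 408 = -12227$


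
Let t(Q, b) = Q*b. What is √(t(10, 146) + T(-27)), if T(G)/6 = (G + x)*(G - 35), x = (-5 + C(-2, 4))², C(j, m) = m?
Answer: 22*√23 ≈ 105.51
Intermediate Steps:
x = 1 (x = (-5 + 4)² = (-1)² = 1)
T(G) = 6*(1 + G)*(-35 + G) (T(G) = 6*((G + 1)*(G - 35)) = 6*((1 + G)*(-35 + G)) = 6*(1 + G)*(-35 + G))
√(t(10, 146) + T(-27)) = √(10*146 + (-210 - 204*(-27) + 6*(-27)²)) = √(1460 + (-210 + 5508 + 6*729)) = √(1460 + (-210 + 5508 + 4374)) = √(1460 + 9672) = √11132 = 22*√23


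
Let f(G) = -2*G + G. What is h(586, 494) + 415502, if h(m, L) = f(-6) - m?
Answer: 414922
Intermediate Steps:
f(G) = -G
h(m, L) = 6 - m (h(m, L) = -1*(-6) - m = 6 - m)
h(586, 494) + 415502 = (6 - 1*586) + 415502 = (6 - 586) + 415502 = -580 + 415502 = 414922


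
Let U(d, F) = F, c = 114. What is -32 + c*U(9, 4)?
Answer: 424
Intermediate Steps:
-32 + c*U(9, 4) = -32 + 114*4 = -32 + 456 = 424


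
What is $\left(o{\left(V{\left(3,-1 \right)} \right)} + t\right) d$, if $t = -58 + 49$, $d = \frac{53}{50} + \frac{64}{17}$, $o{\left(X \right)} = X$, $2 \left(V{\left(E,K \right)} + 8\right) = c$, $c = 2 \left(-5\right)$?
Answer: $- \frac{45111}{425} \approx -106.14$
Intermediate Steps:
$c = -10$
$V{\left(E,K \right)} = -13$ ($V{\left(E,K \right)} = -8 + \frac{1}{2} \left(-10\right) = -8 - 5 = -13$)
$d = \frac{4101}{850}$ ($d = 53 \cdot \frac{1}{50} + 64 \cdot \frac{1}{17} = \frac{53}{50} + \frac{64}{17} = \frac{4101}{850} \approx 4.8247$)
$t = -9$
$\left(o{\left(V{\left(3,-1 \right)} \right)} + t\right) d = \left(-13 - 9\right) \frac{4101}{850} = \left(-22\right) \frac{4101}{850} = - \frac{45111}{425}$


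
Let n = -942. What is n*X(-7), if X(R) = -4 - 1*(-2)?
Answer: 1884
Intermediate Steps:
X(R) = -2 (X(R) = -4 + 2 = -2)
n*X(-7) = -942*(-2) = 1884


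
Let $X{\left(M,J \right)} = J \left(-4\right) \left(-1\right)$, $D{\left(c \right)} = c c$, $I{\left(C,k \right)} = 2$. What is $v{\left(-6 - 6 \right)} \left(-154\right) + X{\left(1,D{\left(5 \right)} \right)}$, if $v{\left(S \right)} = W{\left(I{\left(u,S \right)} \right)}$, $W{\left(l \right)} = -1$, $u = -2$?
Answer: $254$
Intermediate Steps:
$D{\left(c \right)} = c^{2}$
$X{\left(M,J \right)} = 4 J$ ($X{\left(M,J \right)} = - 4 J \left(-1\right) = 4 J$)
$v{\left(S \right)} = -1$
$v{\left(-6 - 6 \right)} \left(-154\right) + X{\left(1,D{\left(5 \right)} \right)} = \left(-1\right) \left(-154\right) + 4 \cdot 5^{2} = 154 + 4 \cdot 25 = 154 + 100 = 254$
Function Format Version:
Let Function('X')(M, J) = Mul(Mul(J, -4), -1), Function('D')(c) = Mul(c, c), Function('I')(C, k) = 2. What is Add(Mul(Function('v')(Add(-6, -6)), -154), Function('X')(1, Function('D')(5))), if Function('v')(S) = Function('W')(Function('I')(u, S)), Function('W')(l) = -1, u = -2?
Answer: 254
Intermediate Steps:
Function('D')(c) = Pow(c, 2)
Function('X')(M, J) = Mul(4, J) (Function('X')(M, J) = Mul(Mul(-4, J), -1) = Mul(4, J))
Function('v')(S) = -1
Add(Mul(Function('v')(Add(-6, -6)), -154), Function('X')(1, Function('D')(5))) = Add(Mul(-1, -154), Mul(4, Pow(5, 2))) = Add(154, Mul(4, 25)) = Add(154, 100) = 254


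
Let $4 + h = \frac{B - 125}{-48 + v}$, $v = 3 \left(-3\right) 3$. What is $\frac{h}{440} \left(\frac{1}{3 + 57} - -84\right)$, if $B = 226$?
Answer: $- \frac{2021441}{1980000} \approx -1.0209$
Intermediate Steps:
$v = -27$ ($v = \left(-9\right) 3 = -27$)
$h = - \frac{401}{75}$ ($h = -4 + \frac{226 - 125}{-48 - 27} = -4 + \frac{101}{-75} = -4 + 101 \left(- \frac{1}{75}\right) = -4 - \frac{101}{75} = - \frac{401}{75} \approx -5.3467$)
$\frac{h}{440} \left(\frac{1}{3 + 57} - -84\right) = - \frac{401}{75 \cdot 440} \left(\frac{1}{3 + 57} - -84\right) = \left(- \frac{401}{75}\right) \frac{1}{440} \left(\frac{1}{60} + 84\right) = - \frac{401 \left(\frac{1}{60} + 84\right)}{33000} = \left(- \frac{401}{33000}\right) \frac{5041}{60} = - \frac{2021441}{1980000}$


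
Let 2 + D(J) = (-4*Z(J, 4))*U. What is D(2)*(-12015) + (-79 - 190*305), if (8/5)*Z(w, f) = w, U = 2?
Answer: 86151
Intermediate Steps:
Z(w, f) = 5*w/8
D(J) = -2 - 5*J (D(J) = -2 - 5*J/2*2 = -2 - 5*J)
D(2)*(-12015) + (-79 - 190*305) = (-2 - 5*2)*(-12015) + (-79 - 190*305) = (-2 - 10)*(-12015) + (-79 - 57950) = -12*(-12015) - 58029 = 144180 - 58029 = 86151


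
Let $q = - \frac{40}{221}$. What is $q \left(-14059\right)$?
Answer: $\frac{33080}{13} \approx 2544.6$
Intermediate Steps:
$q = - \frac{40}{221}$ ($q = \left(-40\right) \frac{1}{221} = - \frac{40}{221} \approx -0.181$)
$q \left(-14059\right) = \left(- \frac{40}{221}\right) \left(-14059\right) = \frac{33080}{13}$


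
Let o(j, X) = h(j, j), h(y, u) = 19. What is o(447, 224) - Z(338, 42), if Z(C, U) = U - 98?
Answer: 75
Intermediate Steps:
Z(C, U) = -98 + U
o(j, X) = 19
o(447, 224) - Z(338, 42) = 19 - (-98 + 42) = 19 - 1*(-56) = 19 + 56 = 75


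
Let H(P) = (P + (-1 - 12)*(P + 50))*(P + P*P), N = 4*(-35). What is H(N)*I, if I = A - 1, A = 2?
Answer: 20043800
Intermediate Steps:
I = 1 (I = 2 - 1 = 1)
N = -140
H(P) = (-650 - 12*P)*(P + P²) (H(P) = (P - 13*(50 + P))*(P + P²) = (P + (-650 - 13*P))*(P + P²) = (-650 - 12*P)*(P + P²))
H(N)*I = -2*(-140)*(325 + 6*(-140)² + 331*(-140))*1 = -2*(-140)*(325 + 6*19600 - 46340)*1 = -2*(-140)*(325 + 117600 - 46340)*1 = -2*(-140)*71585*1 = 20043800*1 = 20043800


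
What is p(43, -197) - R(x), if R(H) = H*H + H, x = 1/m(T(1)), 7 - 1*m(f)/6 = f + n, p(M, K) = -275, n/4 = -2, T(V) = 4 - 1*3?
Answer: -1940485/7056 ≈ -275.01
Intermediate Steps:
T(V) = 1 (T(V) = 4 - 3 = 1)
n = -8 (n = 4*(-2) = -8)
m(f) = 90 - 6*f (m(f) = 42 - 6*(f - 8) = 42 - 6*(-8 + f) = 42 + (48 - 6*f) = 90 - 6*f)
x = 1/84 (x = 1/(90 - 6*1) = 1/(90 - 6) = 1/84 ≈ 0.011905)
R(H) = H + H**2 (R(H) = H**2 + H = H + H**2)
p(43, -197) - R(x) = -275 - (1 + 1/84)/84 = -275 - 85/(84*84) = -275 - 1*85/7056 = -275 - 85/7056 = -1940485/7056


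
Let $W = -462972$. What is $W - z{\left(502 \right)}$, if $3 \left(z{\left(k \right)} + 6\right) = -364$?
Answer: $- \frac{1388534}{3} \approx -4.6284 \cdot 10^{5}$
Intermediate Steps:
$z{\left(k \right)} = - \frac{382}{3}$ ($z{\left(k \right)} = -6 + \frac{1}{3} \left(-364\right) = -6 - \frac{364}{3} = - \frac{382}{3}$)
$W - z{\left(502 \right)} = -462972 - - \frac{382}{3} = -462972 + \frac{382}{3} = - \frac{1388534}{3}$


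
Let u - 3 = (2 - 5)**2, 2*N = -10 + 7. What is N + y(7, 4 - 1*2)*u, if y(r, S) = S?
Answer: 45/2 ≈ 22.500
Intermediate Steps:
N = -3/2 (N = (-10 + 7)/2 = (1/2)*(-3) = -3/2 ≈ -1.5000)
u = 12 (u = 3 + (2 - 5)**2 = 3 + (-3)**2 = 3 + 9 = 12)
N + y(7, 4 - 1*2)*u = -3/2 + (4 - 1*2)*12 = -3/2 + (4 - 2)*12 = -3/2 + 2*12 = -3/2 + 24 = 45/2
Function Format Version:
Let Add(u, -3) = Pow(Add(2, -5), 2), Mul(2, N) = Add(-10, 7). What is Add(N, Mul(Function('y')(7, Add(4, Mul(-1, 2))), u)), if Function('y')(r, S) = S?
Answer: Rational(45, 2) ≈ 22.500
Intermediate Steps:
N = Rational(-3, 2) (N = Mul(Rational(1, 2), Add(-10, 7)) = Mul(Rational(1, 2), -3) = Rational(-3, 2) ≈ -1.5000)
u = 12 (u = Add(3, Pow(Add(2, -5), 2)) = Add(3, Pow(-3, 2)) = Add(3, 9) = 12)
Add(N, Mul(Function('y')(7, Add(4, Mul(-1, 2))), u)) = Add(Rational(-3, 2), Mul(Add(4, Mul(-1, 2)), 12)) = Add(Rational(-3, 2), Mul(Add(4, -2), 12)) = Add(Rational(-3, 2), Mul(2, 12)) = Add(Rational(-3, 2), 24) = Rational(45, 2)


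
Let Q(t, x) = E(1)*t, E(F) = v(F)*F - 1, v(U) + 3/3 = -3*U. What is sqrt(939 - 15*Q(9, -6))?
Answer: sqrt(1614) ≈ 40.175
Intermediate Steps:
v(U) = -1 - 3*U
E(F) = -1 + F*(-1 - 3*F) (E(F) = (-1 - 3*F)*F - 1 = F*(-1 - 3*F) - 1 = -1 + F*(-1 - 3*F))
Q(t, x) = -5*t (Q(t, x) = (-1 - 1*1*(1 + 3*1))*t = (-1 - 1*1*(1 + 3))*t = (-1 - 1*1*4)*t = (-1 - 4)*t = -5*t)
sqrt(939 - 15*Q(9, -6)) = sqrt(939 - (-75)*9) = sqrt(939 - 15*(-45)) = sqrt(939 + 675) = sqrt(1614)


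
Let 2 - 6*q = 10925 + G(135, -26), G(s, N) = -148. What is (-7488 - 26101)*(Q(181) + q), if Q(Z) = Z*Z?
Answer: -6240533899/6 ≈ -1.0401e+9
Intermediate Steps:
q = -10775/6 (q = ⅓ - (10925 - 148)/6 = ⅓ - ⅙*10777 = ⅓ - 10777/6 = -10775/6 ≈ -1795.8)
Q(Z) = Z²
(-7488 - 26101)*(Q(181) + q) = (-7488 - 26101)*(181² - 10775/6) = -33589*(32761 - 10775/6) = -33589*185791/6 = -6240533899/6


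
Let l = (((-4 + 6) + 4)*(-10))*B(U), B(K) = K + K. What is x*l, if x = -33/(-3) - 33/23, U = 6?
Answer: -158400/23 ≈ -6887.0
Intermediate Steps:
B(K) = 2*K
x = 220/23 (x = -33*(-⅓) - 33*1/23 = 11 - 33/23 = 220/23 ≈ 9.5652)
l = -720 (l = (((-4 + 6) + 4)*(-10))*(2*6) = ((2 + 4)*(-10))*12 = (6*(-10))*12 = -60*12 = -720)
x*l = (220/23)*(-720) = -158400/23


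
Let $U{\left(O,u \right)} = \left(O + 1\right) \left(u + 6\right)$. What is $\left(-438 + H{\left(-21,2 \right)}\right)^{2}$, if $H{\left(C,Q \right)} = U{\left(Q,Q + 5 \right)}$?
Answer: $159201$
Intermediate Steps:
$U{\left(O,u \right)} = \left(1 + O\right) \left(6 + u\right)$
$H{\left(C,Q \right)} = 11 + 7 Q + Q \left(5 + Q\right)$ ($H{\left(C,Q \right)} = 6 + \left(Q + 5\right) + 6 Q + Q \left(Q + 5\right) = 6 + \left(5 + Q\right) + 6 Q + Q \left(5 + Q\right) = 11 + 7 Q + Q \left(5 + Q\right)$)
$\left(-438 + H{\left(-21,2 \right)}\right)^{2} = \left(-438 + \left(11 + 2^{2} + 12 \cdot 2\right)\right)^{2} = \left(-438 + \left(11 + 4 + 24\right)\right)^{2} = \left(-438 + 39\right)^{2} = \left(-399\right)^{2} = 159201$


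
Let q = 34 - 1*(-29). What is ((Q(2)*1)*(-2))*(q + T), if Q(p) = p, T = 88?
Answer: -604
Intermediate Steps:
q = 63 (q = 34 + 29 = 63)
((Q(2)*1)*(-2))*(q + T) = ((2*1)*(-2))*(63 + 88) = (2*(-2))*151 = -4*151 = -604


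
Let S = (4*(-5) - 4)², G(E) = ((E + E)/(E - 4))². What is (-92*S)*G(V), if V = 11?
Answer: -25648128/49 ≈ -5.2343e+5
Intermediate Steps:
G(E) = 4*E²/(-4 + E)² (G(E) = ((2*E)/(-4 + E))² = (2*E/(-4 + E))² = 4*E²/(-4 + E)²)
S = 576 (S = (-20 - 4)² = (-24)² = 576)
(-92*S)*G(V) = (-92*576)*(4*11²/(-4 + 11)²) = -211968*121/7² = -211968*121/49 = -52992*484/49 = -25648128/49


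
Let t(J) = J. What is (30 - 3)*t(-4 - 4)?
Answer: -216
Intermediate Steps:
(30 - 3)*t(-4 - 4) = (30 - 3)*(-4 - 4) = 27*(-8) = -216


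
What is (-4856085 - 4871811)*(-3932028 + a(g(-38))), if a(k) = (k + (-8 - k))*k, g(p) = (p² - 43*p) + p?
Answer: 38486941883808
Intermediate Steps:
g(p) = p² - 42*p
a(k) = -8*k
(-4856085 - 4871811)*(-3932028 + a(g(-38))) = (-4856085 - 4871811)*(-3932028 - (-304)*(-42 - 38)) = -9727896*(-3932028 - (-304)*(-80)) = -9727896*(-3932028 - 8*3040) = -9727896*(-3932028 - 24320) = -9727896*(-3956348) = 38486941883808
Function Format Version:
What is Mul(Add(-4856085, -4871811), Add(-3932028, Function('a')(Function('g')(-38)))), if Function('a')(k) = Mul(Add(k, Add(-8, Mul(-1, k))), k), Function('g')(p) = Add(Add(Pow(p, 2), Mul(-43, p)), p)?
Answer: 38486941883808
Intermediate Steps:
Function('g')(p) = Add(Pow(p, 2), Mul(-42, p))
Function('a')(k) = Mul(-8, k)
Mul(Add(-4856085, -4871811), Add(-3932028, Function('a')(Function('g')(-38)))) = Mul(Add(-4856085, -4871811), Add(-3932028, Mul(-8, Mul(-38, Add(-42, -38))))) = Mul(-9727896, Add(-3932028, Mul(-8, Mul(-38, -80)))) = Mul(-9727896, Add(-3932028, Mul(-8, 3040))) = Mul(-9727896, Add(-3932028, -24320)) = Mul(-9727896, -3956348) = 38486941883808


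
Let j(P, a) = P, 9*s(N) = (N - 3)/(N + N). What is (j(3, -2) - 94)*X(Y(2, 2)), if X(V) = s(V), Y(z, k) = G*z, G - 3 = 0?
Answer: -91/36 ≈ -2.5278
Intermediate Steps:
G = 3 (G = 3 + 0 = 3)
Y(z, k) = 3*z
s(N) = (-3 + N)/(18*N) (s(N) = ((N - 3)/(N + N))/9 = ((-3 + N)/((2*N)))/9 = ((-3 + N)*(1/(2*N)))/9 = ((-3 + N)/(2*N))/9 = (-3 + N)/(18*N))
X(V) = (-3 + V)/(18*V)
(j(3, -2) - 94)*X(Y(2, 2)) = (3 - 94)*((-3 + 3*2)/(18*((3*2)))) = -91*(-3 + 6)/(18*6) = -91*3/(18*6) = -91*1/36 = -91/36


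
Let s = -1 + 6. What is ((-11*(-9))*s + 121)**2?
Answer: 379456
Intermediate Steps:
s = 5
((-11*(-9))*s + 121)**2 = (-11*(-9)*5 + 121)**2 = (99*5 + 121)**2 = (495 + 121)**2 = 616**2 = 379456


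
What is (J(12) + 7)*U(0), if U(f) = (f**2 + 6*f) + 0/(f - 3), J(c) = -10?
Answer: 0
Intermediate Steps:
U(f) = f**2 + 6*f (U(f) = (f**2 + 6*f) + 0/(-3 + f) = (f**2 + 6*f) + 0 = f**2 + 6*f)
(J(12) + 7)*U(0) = (-10 + 7)*(0*(6 + 0)) = -0*6 = -3*0 = 0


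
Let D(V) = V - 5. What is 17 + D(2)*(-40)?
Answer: 137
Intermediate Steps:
D(V) = -5 + V
17 + D(2)*(-40) = 17 + (-5 + 2)*(-40) = 17 - 3*(-40) = 17 + 120 = 137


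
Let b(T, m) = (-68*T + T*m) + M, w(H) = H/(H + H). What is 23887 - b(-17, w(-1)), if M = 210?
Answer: 45059/2 ≈ 22530.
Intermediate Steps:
w(H) = ½ (w(H) = H/((2*H)) = H*(1/(2*H)) = ½)
b(T, m) = 210 - 68*T + T*m (b(T, m) = (-68*T + T*m) + 210 = 210 - 68*T + T*m)
23887 - b(-17, w(-1)) = 23887 - (210 - 68*(-17) - 17*½) = 23887 - (210 + 1156 - 17/2) = 23887 - 1*2715/2 = 23887 - 2715/2 = 45059/2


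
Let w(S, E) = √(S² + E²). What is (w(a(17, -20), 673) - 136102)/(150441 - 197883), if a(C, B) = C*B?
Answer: 68051/23721 - √568529/47442 ≈ 2.8529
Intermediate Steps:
a(C, B) = B*C
w(S, E) = √(E² + S²)
(w(a(17, -20), 673) - 136102)/(150441 - 197883) = (√(673² + (-20*17)²) - 136102)/(150441 - 197883) = (√(452929 + (-340)²) - 136102)/(-47442) = (√(452929 + 115600) - 136102)*(-1/47442) = (√568529 - 136102)*(-1/47442) = (-136102 + √568529)*(-1/47442) = 68051/23721 - √568529/47442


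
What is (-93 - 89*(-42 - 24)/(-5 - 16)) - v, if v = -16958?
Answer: 116097/7 ≈ 16585.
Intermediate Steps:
(-93 - 89*(-42 - 24)/(-5 - 16)) - v = (-93 - 89*(-42 - 24)/(-5 - 16)) - 1*(-16958) = (-93 - (-5874)/(-21)) + 16958 = (-93 - (-5874)*(-1)/21) + 16958 = (-93 - 89*22/7) + 16958 = (-93 - 1958/7) + 16958 = -2609/7 + 16958 = 116097/7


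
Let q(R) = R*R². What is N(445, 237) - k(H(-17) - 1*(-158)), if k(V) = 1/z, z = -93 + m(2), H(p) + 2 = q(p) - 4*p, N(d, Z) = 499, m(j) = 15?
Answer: 38923/78 ≈ 499.01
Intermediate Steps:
q(R) = R³
H(p) = -2 + p³ - 4*p (H(p) = -2 + (p³ - 4*p) = -2 + p³ - 4*p)
z = -78 (z = -93 + 15 = -78)
k(V) = -1/78 (k(V) = 1/(-78) = -1/78)
N(445, 237) - k(H(-17) - 1*(-158)) = 499 - 1*(-1/78) = 499 + 1/78 = 38923/78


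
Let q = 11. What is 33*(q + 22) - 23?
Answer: 1066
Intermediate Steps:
33*(q + 22) - 23 = 33*(11 + 22) - 23 = 33*33 - 23 = 1089 - 23 = 1066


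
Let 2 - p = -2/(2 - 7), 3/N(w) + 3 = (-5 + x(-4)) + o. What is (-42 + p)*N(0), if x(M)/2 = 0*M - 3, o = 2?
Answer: 101/10 ≈ 10.100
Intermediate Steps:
x(M) = -6 (x(M) = 2*(0*M - 3) = 2*(0 - 3) = 2*(-3) = -6)
N(w) = -¼ (N(w) = 3/(-3 + ((-5 - 6) + 2)) = 3/(-3 + (-11 + 2)) = 3/(-3 - 9) = 3/(-12) = 3*(-1/12) = -¼)
p = 8/5 (p = 2 - (-2)/(2 - 7) = 2 - (-2)/(-5) = 2 - (-2)*(-1)/5 = 2 - 1*⅖ = 2 - ⅖ = 8/5 ≈ 1.6000)
(-42 + p)*N(0) = (-42 + 8/5)*(-¼) = -202/5*(-¼) = 101/10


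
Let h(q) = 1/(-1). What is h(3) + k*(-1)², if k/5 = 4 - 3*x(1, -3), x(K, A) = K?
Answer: 4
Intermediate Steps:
k = 5 (k = 5*(4 - 3*1) = 5*(4 - 3) = 5*1 = 5)
h(q) = -1 (h(q) = 1*(-1) = -1)
h(3) + k*(-1)² = -1 + 5*(-1)² = -1 + 5*1 = -1 + 5 = 4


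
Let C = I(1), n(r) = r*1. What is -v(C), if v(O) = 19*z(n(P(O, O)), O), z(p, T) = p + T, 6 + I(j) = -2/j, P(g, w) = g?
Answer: 304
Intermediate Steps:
n(r) = r
I(j) = -6 - 2/j
C = -8 (C = -6 - 2/1 = -6 - 2*1 = -6 - 2 = -8)
z(p, T) = T + p
v(O) = 38*O (v(O) = 19*(O + O) = 19*(2*O) = 38*O)
-v(C) = -38*(-8) = -1*(-304) = 304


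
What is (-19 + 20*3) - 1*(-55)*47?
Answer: 2626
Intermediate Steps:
(-19 + 20*3) - 1*(-55)*47 = (-19 + 60) + 55*47 = 41 + 2585 = 2626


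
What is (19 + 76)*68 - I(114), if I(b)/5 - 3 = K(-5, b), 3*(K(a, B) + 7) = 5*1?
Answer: 19415/3 ≈ 6471.7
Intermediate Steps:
K(a, B) = -16/3 (K(a, B) = -7 + (5*1)/3 = -7 + (⅓)*5 = -7 + 5/3 = -16/3)
I(b) = -35/3 (I(b) = 15 + 5*(-16/3) = 15 - 80/3 = -35/3)
(19 + 76)*68 - I(114) = (19 + 76)*68 - 1*(-35/3) = 95*68 + 35/3 = 6460 + 35/3 = 19415/3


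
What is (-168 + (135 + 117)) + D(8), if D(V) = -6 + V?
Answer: 86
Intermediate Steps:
(-168 + (135 + 117)) + D(8) = (-168 + (135 + 117)) + (-6 + 8) = (-168 + 252) + 2 = 84 + 2 = 86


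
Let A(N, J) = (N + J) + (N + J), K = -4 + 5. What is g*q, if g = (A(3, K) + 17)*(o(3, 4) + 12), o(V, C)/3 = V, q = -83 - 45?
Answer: -67200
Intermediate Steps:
q = -128
K = 1
o(V, C) = 3*V
A(N, J) = 2*J + 2*N (A(N, J) = (J + N) + (J + N) = 2*J + 2*N)
g = 525 (g = ((2*1 + 2*3) + 17)*(3*3 + 12) = ((2 + 6) + 17)*(9 + 12) = (8 + 17)*21 = 25*21 = 525)
g*q = 525*(-128) = -67200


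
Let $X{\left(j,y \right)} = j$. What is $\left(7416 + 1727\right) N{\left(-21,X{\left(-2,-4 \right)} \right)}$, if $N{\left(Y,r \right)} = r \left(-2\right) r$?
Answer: $-73144$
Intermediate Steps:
$N{\left(Y,r \right)} = - 2 r^{2}$ ($N{\left(Y,r \right)} = - 2 r r = - 2 r^{2}$)
$\left(7416 + 1727\right) N{\left(-21,X{\left(-2,-4 \right)} \right)} = \left(7416 + 1727\right) \left(- 2 \left(-2\right)^{2}\right) = 9143 \left(\left(-2\right) 4\right) = 9143 \left(-8\right) = -73144$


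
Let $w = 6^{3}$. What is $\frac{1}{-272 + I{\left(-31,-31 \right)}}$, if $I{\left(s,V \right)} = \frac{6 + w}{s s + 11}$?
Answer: $- \frac{162}{44027} \approx -0.0036796$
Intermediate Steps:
$w = 216$
$I{\left(s,V \right)} = \frac{222}{11 + s^{2}}$ ($I{\left(s,V \right)} = \frac{6 + 216}{s s + 11} = \frac{222}{s^{2} + 11} = \frac{222}{11 + s^{2}}$)
$\frac{1}{-272 + I{\left(-31,-31 \right)}} = \frac{1}{-272 + \frac{222}{11 + \left(-31\right)^{2}}} = \frac{1}{-272 + \frac{222}{11 + 961}} = \frac{1}{-272 + \frac{222}{972}} = \frac{1}{-272 + 222 \cdot \frac{1}{972}} = \frac{1}{-272 + \frac{37}{162}} = \frac{1}{- \frac{44027}{162}} = - \frac{162}{44027}$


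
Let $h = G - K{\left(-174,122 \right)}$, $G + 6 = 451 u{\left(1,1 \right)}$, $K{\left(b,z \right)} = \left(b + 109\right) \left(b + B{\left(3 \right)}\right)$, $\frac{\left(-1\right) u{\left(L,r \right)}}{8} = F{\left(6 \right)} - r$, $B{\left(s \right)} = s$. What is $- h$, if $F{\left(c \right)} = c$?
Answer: $29161$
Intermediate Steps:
$u{\left(L,r \right)} = -48 + 8 r$ ($u{\left(L,r \right)} = - 8 \left(6 - r\right) = -48 + 8 r$)
$K{\left(b,z \right)} = \left(3 + b\right) \left(109 + b\right)$ ($K{\left(b,z \right)} = \left(b + 109\right) \left(b + 3\right) = \left(109 + b\right) \left(3 + b\right) = \left(3 + b\right) \left(109 + b\right)$)
$G = -18046$ ($G = -6 + 451 \left(-48 + 8 \cdot 1\right) = -6 + 451 \left(-48 + 8\right) = -6 + 451 \left(-40\right) = -6 - 18040 = -18046$)
$h = -29161$ ($h = -18046 - \left(327 + \left(-174\right)^{2} + 112 \left(-174\right)\right) = -18046 - \left(327 + 30276 - 19488\right) = -18046 - 11115 = -29161$)
$- h = \left(-1\right) \left(-29161\right) = 29161$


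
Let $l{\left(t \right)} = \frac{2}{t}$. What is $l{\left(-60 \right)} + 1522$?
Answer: $\frac{45659}{30} \approx 1522.0$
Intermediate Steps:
$l{\left(-60 \right)} + 1522 = \frac{2}{-60} + 1522 = 2 \left(- \frac{1}{60}\right) + 1522 = - \frac{1}{30} + 1522 = \frac{45659}{30}$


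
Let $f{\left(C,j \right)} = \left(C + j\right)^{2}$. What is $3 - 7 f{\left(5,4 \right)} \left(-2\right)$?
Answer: $3402$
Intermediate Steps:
$3 - 7 f{\left(5,4 \right)} \left(-2\right) = 3 - 7 \left(5 + 4\right)^{2} \left(-2\right) = 3 - 7 \cdot 9^{2} \left(-2\right) = 3 \left(-7\right) 81 \left(-2\right) = 3 \left(\left(-567\right) \left(-2\right)\right) = 3 \cdot 1134 = 3402$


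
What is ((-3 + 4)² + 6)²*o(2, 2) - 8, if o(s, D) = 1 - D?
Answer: -57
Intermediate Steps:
((-3 + 4)² + 6)²*o(2, 2) - 8 = ((-3 + 4)² + 6)²*(1 - 1*2) - 8 = (1² + 6)²*(1 - 2) - 8 = (1 + 6)²*(-1) - 8 = 7²*(-1) - 8 = 49*(-1) - 8 = -49 - 8 = -57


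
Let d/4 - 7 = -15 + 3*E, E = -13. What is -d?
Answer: 188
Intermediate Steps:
d = -188 (d = 28 + 4*(-15 + 3*(-13)) = 28 + 4*(-15 - 39) = 28 + 4*(-54) = 28 - 216 = -188)
-d = -1*(-188) = 188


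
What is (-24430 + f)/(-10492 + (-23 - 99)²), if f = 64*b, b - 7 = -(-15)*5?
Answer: -3197/732 ≈ -4.3675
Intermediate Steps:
b = 82 (b = 7 - (-15)*5 = 7 - 5*(-15) = 7 + 75 = 82)
f = 5248 (f = 64*82 = 5248)
(-24430 + f)/(-10492 + (-23 - 99)²) = (-24430 + 5248)/(-10492 + (-23 - 99)²) = -19182/(-10492 + (-122)²) = -19182/(-10492 + 14884) = -19182/4392 = -19182*1/4392 = -3197/732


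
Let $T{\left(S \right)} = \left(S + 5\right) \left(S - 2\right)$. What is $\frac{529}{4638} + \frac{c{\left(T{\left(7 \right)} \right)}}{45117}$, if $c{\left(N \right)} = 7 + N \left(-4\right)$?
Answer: $\frac{7595413}{69750882} \approx 0.10889$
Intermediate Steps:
$T{\left(S \right)} = \left(-2 + S\right) \left(5 + S\right)$ ($T{\left(S \right)} = \left(5 + S\right) \left(-2 + S\right) = \left(-2 + S\right) \left(5 + S\right)$)
$c{\left(N \right)} = 7 - 4 N$
$\frac{529}{4638} + \frac{c{\left(T{\left(7 \right)} \right)}}{45117} = \frac{529}{4638} + \frac{7 - 4 \left(-10 + 7^{2} + 3 \cdot 7\right)}{45117} = 529 \cdot \frac{1}{4638} + \left(7 - 4 \left(-10 + 49 + 21\right)\right) \frac{1}{45117} = \frac{529}{4638} + \left(7 - 240\right) \frac{1}{45117} = \frac{529}{4638} - \frac{233}{45117} = \frac{7595413}{69750882}$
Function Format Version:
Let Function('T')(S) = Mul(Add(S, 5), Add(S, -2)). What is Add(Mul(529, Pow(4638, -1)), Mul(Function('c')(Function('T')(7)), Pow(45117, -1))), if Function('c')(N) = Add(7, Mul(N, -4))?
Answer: Rational(7595413, 69750882) ≈ 0.10889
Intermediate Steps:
Function('T')(S) = Mul(Add(-2, S), Add(5, S)) (Function('T')(S) = Mul(Add(5, S), Add(-2, S)) = Mul(Add(-2, S), Add(5, S)))
Function('c')(N) = Add(7, Mul(-4, N))
Add(Mul(529, Pow(4638, -1)), Mul(Function('c')(Function('T')(7)), Pow(45117, -1))) = Add(Mul(529, Pow(4638, -1)), Mul(Add(7, Mul(-4, Add(-10, Pow(7, 2), Mul(3, 7)))), Pow(45117, -1))) = Add(Mul(529, Rational(1, 4638)), Mul(Add(7, Mul(-4, Add(-10, 49, 21))), Rational(1, 45117))) = Add(Rational(529, 4638), Mul(Add(7, Mul(-4, 60)), Rational(1, 45117))) = Add(Rational(529, 4638), Mul(Add(7, -240), Rational(1, 45117))) = Add(Rational(529, 4638), Mul(-233, Rational(1, 45117))) = Add(Rational(529, 4638), Rational(-233, 45117)) = Rational(7595413, 69750882)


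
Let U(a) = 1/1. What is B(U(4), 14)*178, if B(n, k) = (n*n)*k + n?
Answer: 2670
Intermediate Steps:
U(a) = 1
B(n, k) = n + k*n**2 (B(n, k) = n**2*k + n = k*n**2 + n = n + k*n**2)
B(U(4), 14)*178 = (1*(1 + 14*1))*178 = (1*(1 + 14))*178 = (1*15)*178 = 15*178 = 2670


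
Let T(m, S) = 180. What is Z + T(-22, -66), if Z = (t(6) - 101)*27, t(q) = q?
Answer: -2385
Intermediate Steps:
Z = -2565 (Z = (6 - 101)*27 = -95*27 = -2565)
Z + T(-22, -66) = -2565 + 180 = -2385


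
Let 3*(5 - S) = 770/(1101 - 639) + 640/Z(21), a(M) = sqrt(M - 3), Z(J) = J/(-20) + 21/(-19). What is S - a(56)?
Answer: 254120/2457 - sqrt(53) ≈ 96.147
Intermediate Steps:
Z(J) = -21/19 - J/20 (Z(J) = J*(-1/20) + 21*(-1/19) = -J/20 - 21/19 = -21/19 - J/20)
a(M) = sqrt(-3 + M)
S = 254120/2457 (S = 5 - (770/(1101 - 639) + 640/(-21/19 - 1/20*21))/3 = 5 - (770/462 + 640/(-21/19 - 21/20))/3 = 5 - (770*(1/462) + 640/(-819/380))/3 = 5 - (5/3 + 640*(-380/819))/3 = 5 - (5/3 - 243200/819)/3 = 5 - 1/3*(-241835/819) = 5 + 241835/2457 = 254120/2457 ≈ 103.43)
S - a(56) = 254120/2457 - sqrt(-3 + 56) = 254120/2457 - sqrt(53)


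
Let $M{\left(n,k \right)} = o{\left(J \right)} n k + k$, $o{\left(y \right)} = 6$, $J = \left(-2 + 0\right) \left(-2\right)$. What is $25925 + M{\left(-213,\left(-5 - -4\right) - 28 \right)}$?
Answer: $62958$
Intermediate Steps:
$J = 4$ ($J = \left(-2\right) \left(-2\right) = 4$)
$M{\left(n,k \right)} = k + 6 k n$ ($M{\left(n,k \right)} = 6 n k + k = 6 k n + k = k + 6 k n$)
$25925 + M{\left(-213,\left(-5 - -4\right) - 28 \right)} = 25925 + \left(\left(-5 - -4\right) - 28\right) \left(1 + 6 \left(-213\right)\right) = 25925 + \left(\left(-5 + 4\right) - 28\right) \left(1 - 1278\right) = 25925 + \left(-1 - 28\right) \left(-1277\right) = 25925 - -37033 = 25925 + 37033 = 62958$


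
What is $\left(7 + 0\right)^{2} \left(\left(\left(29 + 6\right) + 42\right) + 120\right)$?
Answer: $9653$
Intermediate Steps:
$\left(7 + 0\right)^{2} \left(\left(\left(29 + 6\right) + 42\right) + 120\right) = 7^{2} \left(\left(35 + 42\right) + 120\right) = 49 \left(77 + 120\right) = 49 \cdot 197 = 9653$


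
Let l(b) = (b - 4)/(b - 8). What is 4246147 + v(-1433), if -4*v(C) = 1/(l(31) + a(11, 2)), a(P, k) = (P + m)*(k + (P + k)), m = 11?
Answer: 129371606773/30468 ≈ 4.2461e+6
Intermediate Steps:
a(P, k) = (11 + P)*(P + 2*k) (a(P, k) = (P + 11)*(k + (P + k)) = (11 + P)*(P + 2*k))
l(b) = (-4 + b)/(-8 + b)
v(C) = -23/30468 (v(C) = -1/(4*((-4 + 31)/(-8 + 31) + (11**2 + 11*11 + 22*2 + 2*11*2))) = -1/(4*(27/23 + (121 + 121 + 44 + 44))) = -1/(4*((1/23)*27 + 330)) = -1/(4*(27/23 + 330)) = -1/(4*7617/23) = -1/4*23/7617 = -23/30468)
4246147 + v(-1433) = 4246147 - 23/30468 = 129371606773/30468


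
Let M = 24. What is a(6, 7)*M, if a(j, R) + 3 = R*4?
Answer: 600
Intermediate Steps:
a(j, R) = -3 + 4*R (a(j, R) = -3 + R*4 = -3 + 4*R)
a(6, 7)*M = (-3 + 4*7)*24 = (-3 + 28)*24 = 25*24 = 600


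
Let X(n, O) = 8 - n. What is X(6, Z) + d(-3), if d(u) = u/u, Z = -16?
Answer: 3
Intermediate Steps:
d(u) = 1
X(6, Z) + d(-3) = (8 - 1*6) + 1 = (8 - 6) + 1 = 2 + 1 = 3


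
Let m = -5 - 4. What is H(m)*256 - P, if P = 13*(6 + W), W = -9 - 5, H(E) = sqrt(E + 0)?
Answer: 104 + 768*I ≈ 104.0 + 768.0*I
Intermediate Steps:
m = -9
H(E) = sqrt(E)
W = -14
P = -104 (P = 13*(6 - 14) = 13*(-8) = -104)
H(m)*256 - P = sqrt(-9)*256 - 1*(-104) = (3*I)*256 + 104 = 768*I + 104 = 104 + 768*I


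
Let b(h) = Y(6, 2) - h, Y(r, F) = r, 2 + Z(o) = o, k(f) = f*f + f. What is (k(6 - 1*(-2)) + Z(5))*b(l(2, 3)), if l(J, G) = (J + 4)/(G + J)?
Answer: 360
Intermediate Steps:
k(f) = f + f² (k(f) = f² + f = f + f²)
Z(o) = -2 + o
l(J, G) = (4 + J)/(G + J)
b(h) = 6 - h
(k(6 - 1*(-2)) + Z(5))*b(l(2, 3)) = ((6 - 1*(-2))*(1 + (6 - 1*(-2))) + (-2 + 5))*(6 - (4 + 2)/(3 + 2)) = ((6 + 2)*(1 + (6 + 2)) + 3)*(6 - 6/5) = (8*(1 + 8) + 3)*(6 - 6/5) = (8*9 + 3)*(6 - 1*6/5) = (72 + 3)*(6 - 6/5) = 75*(24/5) = 360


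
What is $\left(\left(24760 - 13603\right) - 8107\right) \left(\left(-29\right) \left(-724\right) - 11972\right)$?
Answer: $27523200$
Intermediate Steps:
$\left(\left(24760 - 13603\right) - 8107\right) \left(\left(-29\right) \left(-724\right) - 11972\right) = \left(11157 - 8107\right) \left(20996 - 11972\right) = 3050 \cdot 9024 = 27523200$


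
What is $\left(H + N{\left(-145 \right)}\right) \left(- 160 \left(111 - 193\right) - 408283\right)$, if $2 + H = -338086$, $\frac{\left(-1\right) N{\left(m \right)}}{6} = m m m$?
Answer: $-7094622936906$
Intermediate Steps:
$N{\left(m \right)} = - 6 m^{3}$ ($N{\left(m \right)} = - 6 m m m = - 6 m^{2} m = - 6 m^{3}$)
$H = -338088$ ($H = -2 - 338086 = -338088$)
$\left(H + N{\left(-145 \right)}\right) \left(- 160 \left(111 - 193\right) - 408283\right) = \left(-338088 - 6 \left(-145\right)^{3}\right) \left(- 160 \left(111 - 193\right) - 408283\right) = \left(-338088 - -18291750\right) \left(\left(-160\right) \left(-82\right) - 408283\right) = \left(-338088 + 18291750\right) \left(13120 - 408283\right) = 17953662 \left(-395163\right) = -7094622936906$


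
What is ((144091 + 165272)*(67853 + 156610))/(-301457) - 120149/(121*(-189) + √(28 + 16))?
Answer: -3301450997007493296/14332666650679 + 240298*√11/522991117 ≈ -2.3034e+5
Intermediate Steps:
((144091 + 165272)*(67853 + 156610))/(-301457) - 120149/(121*(-189) + √(28 + 16)) = (309363*224463)*(-1/301457) - 120149/(-22869 + √44) = 69440547069*(-1/301457) - 120149/(-22869 + 2*√11) = -69440547069/301457 - 120149/(-22869 + 2*√11)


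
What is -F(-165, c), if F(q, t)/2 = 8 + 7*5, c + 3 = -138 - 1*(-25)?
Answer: -86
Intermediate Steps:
c = -116 (c = -3 + (-138 - 1*(-25)) = -3 + (-138 + 25) = -3 - 113 = -116)
F(q, t) = 86 (F(q, t) = 2*(8 + 7*5) = 2*(8 + 35) = 2*43 = 86)
-F(-165, c) = -1*86 = -86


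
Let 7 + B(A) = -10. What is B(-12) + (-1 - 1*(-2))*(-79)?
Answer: -96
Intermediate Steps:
B(A) = -17 (B(A) = -7 - 10 = -17)
B(-12) + (-1 - 1*(-2))*(-79) = -17 + (-1 - 1*(-2))*(-79) = -17 + (-1 + 2)*(-79) = -17 + 1*(-79) = -17 - 79 = -96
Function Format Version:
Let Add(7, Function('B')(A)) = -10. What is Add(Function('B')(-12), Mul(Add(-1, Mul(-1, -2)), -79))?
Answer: -96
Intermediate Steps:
Function('B')(A) = -17 (Function('B')(A) = Add(-7, -10) = -17)
Add(Function('B')(-12), Mul(Add(-1, Mul(-1, -2)), -79)) = Add(-17, Mul(Add(-1, Mul(-1, -2)), -79)) = Add(-17, Mul(Add(-1, 2), -79)) = Add(-17, Mul(1, -79)) = Add(-17, -79) = -96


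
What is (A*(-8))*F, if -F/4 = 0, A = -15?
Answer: 0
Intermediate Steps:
F = 0 (F = -4*0 = 0)
(A*(-8))*F = -15*(-8)*0 = 120*0 = 0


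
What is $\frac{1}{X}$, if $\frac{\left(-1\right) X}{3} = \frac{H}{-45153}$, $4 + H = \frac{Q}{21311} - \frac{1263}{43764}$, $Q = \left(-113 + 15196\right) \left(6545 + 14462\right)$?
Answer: $\frac{4679128148268}{4620934588225} \approx 1.0126$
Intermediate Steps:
$Q = 316848581$ ($Q = 15083 \cdot 21007 = 316848581$)
$H = \frac{4620934588225}{310884868}$ ($H = -4 + \left(\frac{316848581}{21311} - \frac{1263}{43764}\right) = -4 + \left(316848581 \cdot \frac{1}{21311} - \frac{421}{14588}\right) = -4 + \left(\frac{316848581}{21311} - \frac{421}{14588}\right) = -4 + \frac{4622178127697}{310884868} = \frac{4620934588225}{310884868} \approx 14864.0$)
$X = \frac{4620934588225}{4679128148268}$ ($X = - 3 \frac{4620934588225}{310884868 \left(-45153\right)} = - 3 \cdot \frac{4620934588225}{310884868} \left(- \frac{1}{45153}\right) = \left(-3\right) \left(- \frac{4620934588225}{14037384444804}\right) = \frac{4620934588225}{4679128148268} \approx 0.98756$)
$\frac{1}{X} = \frac{1}{\frac{4620934588225}{4679128148268}} = \frac{4679128148268}{4620934588225}$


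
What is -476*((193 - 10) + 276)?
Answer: -218484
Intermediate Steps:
-476*((193 - 10) + 276) = -476*(183 + 276) = -476*459 = -218484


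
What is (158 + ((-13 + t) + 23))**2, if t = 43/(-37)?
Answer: 38105929/1369 ≈ 27835.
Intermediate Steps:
t = -43/37 (t = 43*(-1/37) = -43/37 ≈ -1.1622)
(158 + ((-13 + t) + 23))**2 = (158 + ((-13 - 43/37) + 23))**2 = (158 + (-524/37 + 23))**2 = (158 + 327/37)**2 = (6173/37)**2 = 38105929/1369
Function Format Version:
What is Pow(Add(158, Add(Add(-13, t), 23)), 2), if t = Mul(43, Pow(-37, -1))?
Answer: Rational(38105929, 1369) ≈ 27835.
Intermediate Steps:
t = Rational(-43, 37) (t = Mul(43, Rational(-1, 37)) = Rational(-43, 37) ≈ -1.1622)
Pow(Add(158, Add(Add(-13, t), 23)), 2) = Pow(Add(158, Add(Add(-13, Rational(-43, 37)), 23)), 2) = Pow(Add(158, Add(Rational(-524, 37), 23)), 2) = Pow(Add(158, Rational(327, 37)), 2) = Pow(Rational(6173, 37), 2) = Rational(38105929, 1369)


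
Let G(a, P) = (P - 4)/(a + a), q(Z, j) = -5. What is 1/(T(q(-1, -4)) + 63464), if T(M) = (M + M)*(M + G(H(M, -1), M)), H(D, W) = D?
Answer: 1/63505 ≈ 1.5747e-5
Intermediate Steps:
G(a, P) = (-4 + P)/(2*a) (G(a, P) = (-4 + P)/((2*a)) = (-4 + P)*(1/(2*a)) = (-4 + P)/(2*a))
T(M) = 2*M*(M + (-4 + M)/(2*M)) (T(M) = (M + M)*(M + (-4 + M)/(2*M)) = (2*M)*(M + (-4 + M)/(2*M)) = 2*M*(M + (-4 + M)/(2*M)))
1/(T(q(-1, -4)) + 63464) = 1/((-4 - 5 + 2*(-5)**2) + 63464) = 1/((-4 - 5 + 2*25) + 63464) = 1/((-4 - 5 + 50) + 63464) = 1/(41 + 63464) = 1/63505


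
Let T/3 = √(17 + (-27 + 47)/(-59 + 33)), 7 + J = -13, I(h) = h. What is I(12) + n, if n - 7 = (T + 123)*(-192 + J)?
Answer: -26057 - 636*√2743/13 ≈ -28619.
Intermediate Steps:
J = -20 (J = -7 - 13 = -20)
T = 3*√2743/13 (T = 3*√(17 + (-27 + 47)/(-59 + 33)) = 3*√(17 + 20/(-26)) = 3*√(17 + 20*(-1/26)) = 3*√(17 - 10/13) = 3*√(211/13) = 3*(√2743/13) = 3*√2743/13 ≈ 12.086)
n = -26069 - 636*√2743/13 (n = 7 + (3*√2743/13 + 123)*(-192 - 20) = 7 + (123 + 3*√2743/13)*(-212) = 7 + (-26076 - 636*√2743/13) = -26069 - 636*√2743/13 ≈ -28631.)
I(12) + n = 12 + (-26069 - 636*√2743/13) = -26057 - 636*√2743/13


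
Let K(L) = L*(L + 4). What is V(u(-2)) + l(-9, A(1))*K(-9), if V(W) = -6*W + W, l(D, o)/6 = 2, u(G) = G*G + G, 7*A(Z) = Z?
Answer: 530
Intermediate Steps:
A(Z) = Z/7
u(G) = G + G² (u(G) = G² + G = G + G²)
K(L) = L*(4 + L)
l(D, o) = 12 (l(D, o) = 6*2 = 12)
V(W) = -5*W
V(u(-2)) + l(-9, A(1))*K(-9) = -(-10)*(1 - 2) + 12*(-9*(4 - 9)) = -(-10)*(-1) + 12*(-9*(-5)) = -5*2 + 12*45 = -10 + 540 = 530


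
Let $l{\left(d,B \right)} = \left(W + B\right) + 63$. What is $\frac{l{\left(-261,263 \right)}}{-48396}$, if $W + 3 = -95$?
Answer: $- \frac{19}{4033} \approx -0.0047111$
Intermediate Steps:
$W = -98$ ($W = -3 - 95 = -98$)
$l{\left(d,B \right)} = -35 + B$ ($l{\left(d,B \right)} = \left(-98 + B\right) + 63 = -35 + B$)
$\frac{l{\left(-261,263 \right)}}{-48396} = \frac{-35 + 263}{-48396} = 228 \left(- \frac{1}{48396}\right) = - \frac{19}{4033}$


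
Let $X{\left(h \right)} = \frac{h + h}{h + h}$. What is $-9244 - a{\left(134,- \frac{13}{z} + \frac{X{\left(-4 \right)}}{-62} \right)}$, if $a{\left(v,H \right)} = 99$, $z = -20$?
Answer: $-9343$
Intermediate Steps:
$X{\left(h \right)} = 1$ ($X{\left(h \right)} = \frac{2 h}{2 h} = 2 h \frac{1}{2 h} = 1$)
$-9244 - a{\left(134,- \frac{13}{z} + \frac{X{\left(-4 \right)}}{-62} \right)} = -9244 - 99 = -9343$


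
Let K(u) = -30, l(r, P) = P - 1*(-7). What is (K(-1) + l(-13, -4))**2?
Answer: 729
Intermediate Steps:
l(r, P) = 7 + P (l(r, P) = P + 7 = 7 + P)
(K(-1) + l(-13, -4))**2 = (-30 + (7 - 4))**2 = (-30 + 3)**2 = (-27)**2 = 729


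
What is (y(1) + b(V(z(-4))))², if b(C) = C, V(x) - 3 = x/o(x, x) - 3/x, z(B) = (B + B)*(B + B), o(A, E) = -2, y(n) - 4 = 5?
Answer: 1646089/4096 ≈ 401.88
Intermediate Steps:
y(n) = 9 (y(n) = 4 + 5 = 9)
z(B) = 4*B² (z(B) = (2*B)*(2*B) = 4*B²)
V(x) = 3 - 3/x - x/2 (V(x) = 3 + (x/(-2) - 3/x) = 3 + (x*(-½) - 3/x) = 3 + (-x/2 - 3/x) = 3 + (-3/x - x/2) = 3 - 3/x - x/2)
(y(1) + b(V(z(-4))))² = (9 + (3 - 3/(4*(-4)²) - 2*(-4)²))² = (9 + (3 - 3/(4*16) - 2*16))² = (9 + (3 - 3/64 - ½*64))² = (9 + (3 - 3*1/64 - 32))² = (9 + (3 - 3/64 - 32))² = (9 - 1859/64)² = (-1283/64)² = 1646089/4096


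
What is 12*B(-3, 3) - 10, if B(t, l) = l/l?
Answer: 2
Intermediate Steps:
B(t, l) = 1
12*B(-3, 3) - 10 = 12*1 - 10 = 12 - 10 = 2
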